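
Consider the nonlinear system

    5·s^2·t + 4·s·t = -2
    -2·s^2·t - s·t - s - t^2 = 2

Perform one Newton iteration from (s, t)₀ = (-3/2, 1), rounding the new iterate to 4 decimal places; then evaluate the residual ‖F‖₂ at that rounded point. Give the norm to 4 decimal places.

3.1663

At (-3/2, 1): F = (7.2500, -4.5000).
Jacobian J = [[10·s·t + 4·t, 5·s^2 + 4·s], [-4·s·t - t - 1, -2·s^2 - s - 2·t]].
At the point, J = [[-11.0000, 5.2500], [4.0000, -5.0000]] (det J = 34.0000).
Solving J·Δ = −F gives Δ = (0.3713, -0.6029).
Then the next iterate is (s, t)₁ = (-1.1287, 0.3971).
Re-evaluating at (-1.1287, 0.3971): F = (2.736628, -1.592564), so ‖F‖₂ = 3.1663.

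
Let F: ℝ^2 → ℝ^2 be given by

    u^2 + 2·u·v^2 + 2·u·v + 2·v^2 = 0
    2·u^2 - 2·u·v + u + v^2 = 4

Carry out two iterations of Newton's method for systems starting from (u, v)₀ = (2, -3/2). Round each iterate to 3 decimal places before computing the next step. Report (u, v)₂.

(0.995, -0.543)

At (2, -3/2): F = (11.500, 14.250).
Jacobian J = [[2·u + 2·v^2 + 2·v, 4·u·v + 2·u + 4·v], [4·u - 2·v + 1, -2·u + 2·v]].
At the point, J = [[5.500, -14.000], [12.000, -7.000]] (det J = 129.500).
Solving J·Δ = −F gives Δ = (-0.919, 0.460).
Then the next iterate is (u, v)₁ = (1.081, -1.040).
Round to (1.081, -1.040) and repeat: F = (3.42170, 2.74820), J = [[2.24520, -6.49496], [7.404, -4.242]].
Δ = (-0.086, 0.497), so (u, v)₂ = (0.995, -0.543).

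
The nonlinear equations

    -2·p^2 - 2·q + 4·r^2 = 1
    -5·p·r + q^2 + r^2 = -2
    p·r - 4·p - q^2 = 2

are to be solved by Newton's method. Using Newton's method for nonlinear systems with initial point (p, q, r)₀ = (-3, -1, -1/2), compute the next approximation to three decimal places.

(-2.755, -6.485, -1.024)

At (-3, -1, -1/2): F = (-16.000, -4.250, 10.500).
Jacobian J = [[-4·p, -2, 8·r], [-5·r, 2·q, -5·p + 2·r], [r - 4, -2·q, p]].
At the point, J = [[12.000, -2.000, -4.000], [2.500, -2.000, 14.000], [-4.500, 2.000, -3.000]] (det J = -137.000).
Solving J·Δ = −F gives Δ = (0.245, -5.485, -0.524).
Then the next iterate is (p, q, r)₁ = (-2.755, -6.485, -1.024).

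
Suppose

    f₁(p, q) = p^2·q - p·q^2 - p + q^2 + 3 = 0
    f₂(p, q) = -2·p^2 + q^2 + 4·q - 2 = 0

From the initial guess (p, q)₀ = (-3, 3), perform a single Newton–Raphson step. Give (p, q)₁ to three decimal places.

(-2.028, 1.734)

At (-3, 3): F = (69.000, 1.000).
Jacobian J = [[2·p·q - q^2 - 1, p^2 - 2·p·q + 2·q], [-4·p, 2·q + 4]].
At the point, J = [[-28.000, 33.000], [12.000, 10.000]] (det J = -676.000).
Solving J·Δ = −F gives Δ = (0.972, -1.266).
Then the next iterate is (p, q)₁ = (-2.028, 1.734).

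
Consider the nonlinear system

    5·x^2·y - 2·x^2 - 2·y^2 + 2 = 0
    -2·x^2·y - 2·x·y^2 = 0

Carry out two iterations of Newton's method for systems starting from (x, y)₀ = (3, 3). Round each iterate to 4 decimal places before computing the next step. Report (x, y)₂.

(1.7012, 0.9959)

At (3, 3): F = (101.0000, -108.0000).
Jacobian J = [[10·x·y - 4·x, 5·x^2 - 4·y], [-4·x·y - 2·y^2, -2·x^2 - 4·x·y]].
At the point, J = [[78.0000, 33.0000], [-54.0000, -54.0000]] (det J = -2430.0000).
Solving J·Δ = −F gives Δ = (-0.7778, -1.2222).
Then the next iterate is (x, y)₁ = (2.2222, 1.7778).
Round to (2.2222, 1.7778) and repeat: F = (29.697927, -31.605017), J = [[30.617472, 17.579664], [-22.123654, -25.678854]].
Δ = (-0.5210, -0.7819), so (x, y)₂ = (1.7012, 0.9959).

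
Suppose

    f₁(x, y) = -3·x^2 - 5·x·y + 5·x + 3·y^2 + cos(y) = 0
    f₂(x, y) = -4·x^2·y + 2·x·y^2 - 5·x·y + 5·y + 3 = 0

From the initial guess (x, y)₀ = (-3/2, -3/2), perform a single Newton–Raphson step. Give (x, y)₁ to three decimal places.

At (-3/2, -3/2): F = (-18.67926, -9.000).
Jacobian J = [[-6·x - 5·y + 5, -5·x + 6·y - sin(y)], [-8·x·y + 2·y^2 - 5·y, -4·x^2 + 4·x·y - 5·x + 5]].
At the point, J = [[21.500, -0.50251], [-6.000, 12.500]] (det J = 265.73497).
Solving J·Δ = −F gives Δ = (0.896, 1.150).
Then the next iterate is (x, y)₁ = (-0.604, -0.350).

(-0.604, -0.350)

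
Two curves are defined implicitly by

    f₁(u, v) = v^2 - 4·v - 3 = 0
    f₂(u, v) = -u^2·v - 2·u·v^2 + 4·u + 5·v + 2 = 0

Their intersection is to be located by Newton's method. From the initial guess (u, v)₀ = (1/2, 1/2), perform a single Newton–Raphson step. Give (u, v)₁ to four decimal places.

At (1/2, 1/2): F = (-4.7500, 6.1250).
Jacobian J = [[0, 2·v - 4], [-2·u·v - 2·v^2 + 4, -u^2 - 4·u·v + 5]].
At the point, J = [[0.0000, -3.0000], [3.0000, 3.7500]] (det J = 9.0000).
Solving J·Δ = −F gives Δ = (-0.0625, -1.5833).
Then the next iterate is (u, v)₁ = (0.4375, -1.0833).

(0.4375, -1.0833)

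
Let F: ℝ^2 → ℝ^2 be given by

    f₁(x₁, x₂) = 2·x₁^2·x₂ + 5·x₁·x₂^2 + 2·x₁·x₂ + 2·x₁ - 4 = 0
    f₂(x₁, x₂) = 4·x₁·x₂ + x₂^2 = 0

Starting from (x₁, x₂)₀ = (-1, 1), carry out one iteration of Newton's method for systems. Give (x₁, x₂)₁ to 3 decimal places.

(-0.733, 0.033)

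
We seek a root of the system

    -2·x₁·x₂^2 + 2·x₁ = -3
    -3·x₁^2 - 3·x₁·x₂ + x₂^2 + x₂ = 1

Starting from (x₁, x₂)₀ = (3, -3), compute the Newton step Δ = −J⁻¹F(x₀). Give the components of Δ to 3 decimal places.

(-0.821, 0.885)

At (3, -3): F = (-45.000, 5.000).
Jacobian J = [[-2·x₂^2 + 2, -4·x₁·x₂], [-6·x₁ - 3·x₂, -3·x₁ + 2·x₂ + 1]].
At the point, J = [[-16.000, 36.000], [-9.000, -14.000]] (det J = 548.000).
Solving J·Δ = −F gives Δ = (-0.821, 0.885).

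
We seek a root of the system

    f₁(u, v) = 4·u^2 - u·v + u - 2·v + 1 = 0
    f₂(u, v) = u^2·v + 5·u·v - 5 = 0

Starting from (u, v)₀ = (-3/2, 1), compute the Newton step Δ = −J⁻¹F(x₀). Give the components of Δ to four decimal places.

At (-3/2, 1): F = (8.0000, -10.2500).
Jacobian J = [[8·u - v + 1, -u - 2], [2·u·v + 5·v, u^2 + 5·u]].
At the point, J = [[-12.0000, -0.5000], [2.0000, -5.2500]] (det J = 64.0000).
Solving J·Δ = −F gives Δ = (0.7363, -1.6719).

(0.7363, -1.6719)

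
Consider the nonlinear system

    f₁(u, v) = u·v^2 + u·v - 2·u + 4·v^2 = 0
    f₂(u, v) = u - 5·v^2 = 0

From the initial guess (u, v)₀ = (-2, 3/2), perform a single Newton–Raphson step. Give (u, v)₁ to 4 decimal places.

(-2.9752, 0.5517)

At (-2, 3/2): F = (5.5000, -13.2500).
Jacobian J = [[v^2 + v - 2, 2·u·v + u + 8·v], [1, -10·v]].
At the point, J = [[1.7500, 4.0000], [1.0000, -15.0000]] (det J = -30.2500).
Solving J·Δ = −F gives Δ = (-0.9752, -0.9483).
Then the next iterate is (u, v)₁ = (-2.9752, 0.5517).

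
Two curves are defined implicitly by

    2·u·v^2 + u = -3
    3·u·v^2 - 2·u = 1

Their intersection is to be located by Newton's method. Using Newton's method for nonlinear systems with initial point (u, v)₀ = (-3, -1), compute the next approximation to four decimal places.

(-1.5714, -0.8571)

At (-3, -1): F = (-6.0000, -4.0000).
Jacobian J = [[2·v^2 + 1, 4·u·v], [3·v^2 - 2, 6·u·v]].
At the point, J = [[3.0000, 12.0000], [1.0000, 18.0000]] (det J = 42.0000).
Solving J·Δ = −F gives Δ = (1.4286, 0.1429).
Then the next iterate is (u, v)₁ = (-1.5714, -0.8571).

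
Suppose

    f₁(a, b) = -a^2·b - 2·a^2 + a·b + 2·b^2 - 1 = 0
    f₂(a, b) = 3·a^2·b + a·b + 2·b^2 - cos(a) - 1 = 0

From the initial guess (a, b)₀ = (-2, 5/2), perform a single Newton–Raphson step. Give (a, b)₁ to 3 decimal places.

At (-2, 5/2): F = (-11.500, 36.91615).
Jacobian J = [[-2·a·b - 4·a + b, -a^2 + a + 4·b], [6·a·b + b + sin(a), 3·a^2 + a + 4·b]].
At the point, J = [[20.500, 4.000], [-28.40930, 20.000]] (det J = 523.63719).
Solving J·Δ = −F gives Δ = (0.721, -0.821).
Then the next iterate is (a, b)₁ = (-1.279, 1.679).

(-1.279, 1.679)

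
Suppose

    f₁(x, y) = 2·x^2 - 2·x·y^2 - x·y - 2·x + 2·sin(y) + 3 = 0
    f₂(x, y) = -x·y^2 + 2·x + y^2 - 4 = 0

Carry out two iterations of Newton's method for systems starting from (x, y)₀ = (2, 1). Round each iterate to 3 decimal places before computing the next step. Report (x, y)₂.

At (2, 1): F = (2.68294, -1.000).
Jacobian J = [[4·x - 2·y^2 - y - 2, -4·x·y - x + 2·cos(y)], [-y^2 + 2, -2·x·y + 2·y]].
At the point, J = [[3.000, -8.91940], [1.000, -2.000]] (det J = 2.91940).
Solving J·Δ = −F gives Δ = (4.893, 1.947).
Then the next iterate is (x, y)₁ = (6.893, 2.947).
Round to (6.893, 2.947) and repeat: F = (-55.41482, -41.39358), J = [[5.25538, -90.10994], [-6.68481, -34.73334]].
Δ = (-2.300, -0.749), so (x, y)₂ = (4.593, 2.198).

(4.593, 2.198)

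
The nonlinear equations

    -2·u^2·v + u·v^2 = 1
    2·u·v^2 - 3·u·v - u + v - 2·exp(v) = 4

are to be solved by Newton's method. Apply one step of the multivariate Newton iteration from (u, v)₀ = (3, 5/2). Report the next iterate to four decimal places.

(2.6648, -3.9296)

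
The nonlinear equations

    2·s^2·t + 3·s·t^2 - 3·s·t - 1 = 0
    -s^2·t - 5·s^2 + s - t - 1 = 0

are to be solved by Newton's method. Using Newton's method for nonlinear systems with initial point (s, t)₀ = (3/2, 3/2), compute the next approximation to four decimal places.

(0.6497, 1.5327)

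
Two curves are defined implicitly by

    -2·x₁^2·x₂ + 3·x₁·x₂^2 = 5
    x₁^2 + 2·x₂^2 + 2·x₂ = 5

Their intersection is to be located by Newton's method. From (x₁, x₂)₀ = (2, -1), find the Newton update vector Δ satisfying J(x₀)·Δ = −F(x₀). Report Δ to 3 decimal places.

At (2, -1): F = (9.000, -1.000).
Jacobian J = [[-4·x₁·x₂ + 3·x₂^2, -2·x₁^2 + 6·x₁·x₂], [2·x₁, 4·x₂ + 2]].
At the point, J = [[11.000, -20.000], [4.000, -2.000]] (det J = 58.000).
Solving J·Δ = −F gives Δ = (0.655, 0.810).

(0.655, 0.810)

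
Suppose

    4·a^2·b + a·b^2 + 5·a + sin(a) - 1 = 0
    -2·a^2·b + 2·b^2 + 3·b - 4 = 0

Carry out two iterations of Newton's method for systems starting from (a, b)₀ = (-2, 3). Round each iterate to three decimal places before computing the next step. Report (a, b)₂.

At (-2, 3): F = (18.09070, -1.000).
Jacobian J = [[8·a·b + b^2 + cos(a) + 5, 4·a^2 + 2·a·b], [-4·a·b, -2·a^2 + 4·b + 3]].
At the point, J = [[-34.41615, 4.000], [24.000, 7.000]] (det J = -336.91303).
Solving J·Δ = −F gives Δ = (0.388, -1.187).
Then the next iterate is (a, b)₁ = (-1.612, 1.813).
Round to (-1.612, 1.813) and repeat: F = (3.48690, -1.40938), J = [[-15.13467, 4.54906], [11.69022, 5.05491]].
Δ = (0.185, -0.150), so (a, b)₂ = (-1.427, 1.663).

(-1.427, 1.663)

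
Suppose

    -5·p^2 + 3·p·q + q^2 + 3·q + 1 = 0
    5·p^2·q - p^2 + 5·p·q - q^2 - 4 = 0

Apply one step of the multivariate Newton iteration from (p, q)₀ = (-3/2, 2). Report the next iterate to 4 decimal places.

At (-3/2, 2): F = (-9.2500, -2.7500).
Jacobian J = [[-10·p + 3·q, 3·p + 2·q + 3], [10·p·q - 2·p + 5·q, 5·p^2 + 5·p - 2·q]].
At the point, J = [[21.0000, 2.5000], [-17.0000, -0.2500]] (det J = 37.2500).
Solving J·Δ = −F gives Δ = (-0.2466, 5.7718).
Then the next iterate is (p, q)₁ = (-1.7466, 7.7718).

(-1.7466, 7.7718)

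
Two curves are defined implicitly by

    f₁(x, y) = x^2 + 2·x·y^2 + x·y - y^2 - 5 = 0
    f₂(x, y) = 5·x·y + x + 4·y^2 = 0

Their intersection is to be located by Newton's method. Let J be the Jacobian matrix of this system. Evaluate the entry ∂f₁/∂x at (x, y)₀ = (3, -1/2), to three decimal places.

6.000

∂f₁/∂x = 2·x + 2·y^2 + y.
At (3, -1/2) this is 6.000.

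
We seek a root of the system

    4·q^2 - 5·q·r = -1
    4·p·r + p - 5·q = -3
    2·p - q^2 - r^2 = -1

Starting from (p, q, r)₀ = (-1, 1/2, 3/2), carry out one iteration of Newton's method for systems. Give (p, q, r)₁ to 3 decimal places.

(-0.481, 0.613, 0.642)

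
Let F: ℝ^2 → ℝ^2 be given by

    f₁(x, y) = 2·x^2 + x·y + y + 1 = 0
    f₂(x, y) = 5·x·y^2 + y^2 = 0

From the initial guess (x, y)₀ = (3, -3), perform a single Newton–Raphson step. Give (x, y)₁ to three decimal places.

(1.805, -2.060)

At (3, -3): F = (7.000, 144.000).
Jacobian J = [[4·x + y, x + 1], [5·y^2, 10·x·y + 2·y]].
At the point, J = [[9.000, 4.000], [45.000, -96.000]] (det J = -1044.000).
Solving J·Δ = −F gives Δ = (-1.195, 0.940).
Then the next iterate is (x, y)₁ = (1.805, -2.060).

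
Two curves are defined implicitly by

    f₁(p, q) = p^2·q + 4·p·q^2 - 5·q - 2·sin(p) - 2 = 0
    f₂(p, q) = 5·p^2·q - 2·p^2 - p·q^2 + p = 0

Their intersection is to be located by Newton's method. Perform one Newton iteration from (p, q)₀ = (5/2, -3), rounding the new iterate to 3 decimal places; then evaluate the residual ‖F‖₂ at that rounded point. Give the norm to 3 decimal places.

At (5/2, -3): F = (83.05306, -126.250).
Jacobian J = [[2·p·q + 4·q^2 - 2·cos(p), p^2 + 8·p·q - 5], [10·p·q - 4·p - q^2 + 1, 5·p^2 - 2·p·q]].
At the point, J = [[22.60229, -58.750], [-93.000, 46.250]] (det J = -4418.39422).
Solving J·Δ = −F gives Δ = (-0.809, 1.102).
Then the next iterate is (p, q)₁ = (1.691, -1.898).
Re-evaluating at (1.691, -1.898): F = (24.44380, -37.25610), so ‖F‖₂ = 44.559.

44.559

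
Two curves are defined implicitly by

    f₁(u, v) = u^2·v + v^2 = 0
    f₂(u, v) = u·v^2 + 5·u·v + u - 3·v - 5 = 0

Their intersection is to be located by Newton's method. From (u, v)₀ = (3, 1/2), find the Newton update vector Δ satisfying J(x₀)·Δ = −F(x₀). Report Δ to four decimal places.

(-3.1667, 0.4750)

At (3, 1/2): F = (4.7500, 4.7500).
Jacobian J = [[2·u·v, u^2 + 2·v], [v^2 + 5·v + 1, 2·u·v + 5·u - 3]].
At the point, J = [[3.0000, 10.0000], [3.7500, 15.0000]] (det J = 7.5000).
Solving J·Δ = −F gives Δ = (-3.1667, 0.4750).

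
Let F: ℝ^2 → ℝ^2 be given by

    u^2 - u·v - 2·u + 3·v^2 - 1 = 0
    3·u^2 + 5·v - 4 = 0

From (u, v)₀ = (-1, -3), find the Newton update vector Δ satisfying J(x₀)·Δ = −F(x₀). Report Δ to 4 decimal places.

At (-1, -3): F = (26.0000, -16.0000).
Jacobian J = [[2·u - v - 2, -u + 6·v], [6·u, 5]].
At the point, J = [[-1.0000, -17.0000], [-6.0000, 5.0000]] (det J = -107.0000).
Solving J·Δ = −F gives Δ = (-1.3271, 1.6075).

(-1.3271, 1.6075)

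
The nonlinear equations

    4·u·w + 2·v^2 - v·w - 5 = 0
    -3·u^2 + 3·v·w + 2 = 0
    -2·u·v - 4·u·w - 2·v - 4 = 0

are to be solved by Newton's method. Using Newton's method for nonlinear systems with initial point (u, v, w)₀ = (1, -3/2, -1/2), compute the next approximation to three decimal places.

(0.744, -1.409, 0.089)

At (1, -3/2, -1/2): F = (-3.250, 1.250, 4.000).
Jacobian J = [[4·w, 4·v - w, 4·u - v], [-6·u, 3·w, 3·v], [-2·v - 4·w, -2·u - 2, -4·u]].
At the point, J = [[-2.000, -5.500, 5.500], [-6.000, -1.500, -4.500], [5.000, -4.000, -4.000]] (det J = 453.000).
Solving J·Δ = −F gives Δ = (-0.256, 0.091, 0.589).
Then the next iterate is (u, v, w)₁ = (0.744, -1.409, 0.089).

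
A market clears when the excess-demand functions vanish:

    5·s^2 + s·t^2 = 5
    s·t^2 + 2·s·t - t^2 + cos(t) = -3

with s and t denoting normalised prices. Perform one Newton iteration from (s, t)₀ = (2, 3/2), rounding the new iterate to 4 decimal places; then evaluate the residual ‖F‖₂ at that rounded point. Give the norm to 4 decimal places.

7.7173

At (2, 3/2): F = (19.5000, 11.320737).
Jacobian J = [[10·s + t^2, 2·s·t], [t^2 + 2·t, 2·s·t + 2·s - 2·t - sin(t)]].
At the point, J = [[22.2500, 6.0000], [5.2500, 6.002505]] (det J = 102.055737).
Solving J·Δ = −F gives Δ = (-0.4813, -1.4650).
Then the next iterate is (s, t)₁ = (1.5187, 0.0350).
Re-evaluating at (1.5187, 0.0350): F = (6.534109, 4.106332), so ‖F‖₂ = 7.7173.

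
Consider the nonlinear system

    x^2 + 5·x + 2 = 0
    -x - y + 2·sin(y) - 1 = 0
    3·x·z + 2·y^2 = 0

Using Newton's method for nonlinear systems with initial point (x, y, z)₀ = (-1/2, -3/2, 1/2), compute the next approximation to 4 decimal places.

(-0.4375, -2.7318, 7.9895)

At (-1/2, -3/2, 1/2): F = (-0.2500, -0.994990, 3.7500).
Jacobian J = [[2·x + 5, 0, 0], [-1, 2·cos(y) - 1, 0], [3·z, 4·y, 3·x]].
At the point, J = [[4.0000, 0.0000, 0.0000], [-1.0000, -0.858526, 0.0000], [1.5000, -6.0000, -1.5000]] (det J = 5.151154).
Solving J·Δ = −F gives Δ = (0.0625, -1.2318, 7.4895).
Then the next iterate is (x, y, z)₁ = (-0.4375, -2.7318, 7.9895).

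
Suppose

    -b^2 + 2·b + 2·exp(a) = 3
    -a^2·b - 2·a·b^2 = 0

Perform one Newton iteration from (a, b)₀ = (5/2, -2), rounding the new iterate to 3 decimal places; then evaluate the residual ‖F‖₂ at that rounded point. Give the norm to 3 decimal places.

At (5/2, -2): F = (13.36499, -7.500).
Jacobian J = [[2·exp(a), -2·b + 2], [-2·a·b - 2·b^2, -a^2 - 4·a·b]].
At the point, J = [[24.36499, 6.000], [2.000, 13.750]] (det J = 323.01858).
Solving J·Δ = −F gives Δ = (-0.708, 0.648).
Then the next iterate is (a, b)₁ = (1.792, -1.352).
Re-evaluating at (1.792, -1.352): F = (4.47098, -2.20958), so ‖F‖₂ = 4.987.

4.987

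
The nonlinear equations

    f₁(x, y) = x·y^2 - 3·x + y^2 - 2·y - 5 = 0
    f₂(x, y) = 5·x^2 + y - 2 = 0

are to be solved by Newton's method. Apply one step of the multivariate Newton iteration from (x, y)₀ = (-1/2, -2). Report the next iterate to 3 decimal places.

(-0.947, -1.487)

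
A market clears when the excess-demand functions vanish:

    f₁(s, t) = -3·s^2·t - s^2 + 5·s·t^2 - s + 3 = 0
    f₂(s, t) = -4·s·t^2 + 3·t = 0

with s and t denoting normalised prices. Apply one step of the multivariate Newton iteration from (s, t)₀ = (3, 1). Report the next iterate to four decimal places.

(1.9167, 0.7778)

At (3, 1): F = (-21.0000, -9.0000).
Jacobian J = [[-6·s·t - 2·s + 5·t^2 - 1, -3·s^2 + 10·s·t], [-4·t^2, -8·s·t + 3]].
At the point, J = [[-20.0000, 3.0000], [-4.0000, -21.0000]] (det J = 432.0000).
Solving J·Δ = −F gives Δ = (-1.0833, -0.2222).
Then the next iterate is (s, t)₁ = (1.9167, 0.7778).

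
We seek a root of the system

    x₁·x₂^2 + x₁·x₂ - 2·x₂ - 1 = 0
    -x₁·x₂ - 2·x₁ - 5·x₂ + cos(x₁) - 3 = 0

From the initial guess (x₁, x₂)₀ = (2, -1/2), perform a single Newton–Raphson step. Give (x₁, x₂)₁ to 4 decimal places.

(0.5882, -0.5735)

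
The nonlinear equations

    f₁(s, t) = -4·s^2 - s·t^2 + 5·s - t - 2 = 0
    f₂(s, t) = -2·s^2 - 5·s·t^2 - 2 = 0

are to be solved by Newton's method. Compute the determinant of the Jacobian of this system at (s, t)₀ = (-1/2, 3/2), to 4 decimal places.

J = [[-8·s - t^2 + 5, -2·s·t - 1], [-4·s - 5·t^2, -10·s·t]].
At the point, J = [[6.7500, 0.5000], [-9.2500, 7.5000]].
det J = 55.2500.

55.2500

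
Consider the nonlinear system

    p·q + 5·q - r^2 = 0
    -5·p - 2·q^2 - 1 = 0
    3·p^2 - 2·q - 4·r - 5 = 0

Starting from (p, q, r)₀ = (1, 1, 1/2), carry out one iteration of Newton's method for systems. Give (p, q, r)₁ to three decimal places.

At (1, 1, 1/2): F = (5.750, -8.000, -6.000).
Jacobian J = [[q, p + 5, -2·r], [-5, -4·q, 0], [6·p, -2, -4]].
At the point, J = [[1.000, 6.000, -1.000], [-5.000, -4.000, 0.000], [6.000, -2.000, -4.000]] (det J = -138.000).
Solving J·Δ = −F gives Δ = (-0.667, -1.167, -1.917).
Then the next iterate is (p, q, r)₁ = (0.333, -0.167, -1.417).

(0.333, -0.167, -1.417)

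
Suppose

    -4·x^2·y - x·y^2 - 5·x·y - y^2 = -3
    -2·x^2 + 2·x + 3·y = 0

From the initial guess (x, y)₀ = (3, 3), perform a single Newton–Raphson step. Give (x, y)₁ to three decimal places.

(2.246, 1.486)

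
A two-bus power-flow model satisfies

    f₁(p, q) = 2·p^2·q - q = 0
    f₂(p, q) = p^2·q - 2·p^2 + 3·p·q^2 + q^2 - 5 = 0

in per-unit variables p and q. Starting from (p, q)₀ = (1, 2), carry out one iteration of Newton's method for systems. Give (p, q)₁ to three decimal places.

(0.815, 1.484)

At (1, 2): F = (2.000, 11.000).
Jacobian J = [[4·p·q, 2·p^2 - 1], [2·p·q - 4·p + 3·q^2, p^2 + 6·p·q + 2·q]].
At the point, J = [[8.000, 1.000], [12.000, 17.000]] (det J = 124.000).
Solving J·Δ = −F gives Δ = (-0.185, -0.516).
Then the next iterate is (p, q)₁ = (0.815, 1.484).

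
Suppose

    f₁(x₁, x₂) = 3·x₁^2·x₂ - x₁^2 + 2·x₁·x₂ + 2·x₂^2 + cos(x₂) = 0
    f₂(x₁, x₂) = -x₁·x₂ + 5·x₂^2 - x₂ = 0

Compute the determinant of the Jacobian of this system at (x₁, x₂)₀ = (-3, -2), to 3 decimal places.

J = [[6·x₁·x₂ - 2·x₁ + 2·x₂, 3·x₁^2 + 2·x₁ + 4·x₂ - sin(x₂)], [-x₂, -x₁ + 10·x₂ - 1]].
At the point, J = [[38.000, 13.90930], [2.000, -18.000]].
det J = -711.819.

-711.819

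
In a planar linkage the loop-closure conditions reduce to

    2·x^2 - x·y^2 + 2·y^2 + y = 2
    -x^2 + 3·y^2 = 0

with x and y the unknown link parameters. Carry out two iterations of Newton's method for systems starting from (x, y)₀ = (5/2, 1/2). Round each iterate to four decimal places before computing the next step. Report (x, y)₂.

At (5/2, 1/2): F = (10.8750, -5.5000).
Jacobian J = [[4·x - y^2, -2·x·y + 4·y + 1], [-2·x, 6·y]].
At the point, J = [[9.7500, 0.5000], [-5.0000, 3.0000]] (det J = 31.7500).
Solving J·Δ = −F gives Δ = (-1.1142, -0.0236).
Then the next iterate is (x, y)₁ = (1.3858, 0.4764).
Round to (1.3858, 0.4764) and repeat: F = (2.456680, -1.239571), J = [[5.316243, 1.585210], [-2.7716, 2.8584]].
Δ = (-0.4588, -0.0112), so (x, y)₂ = (0.9270, 0.4652).

(0.9270, 0.4652)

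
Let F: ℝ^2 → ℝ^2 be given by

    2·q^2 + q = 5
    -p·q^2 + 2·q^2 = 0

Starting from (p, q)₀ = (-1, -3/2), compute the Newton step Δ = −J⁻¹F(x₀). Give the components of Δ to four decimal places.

(4.6000, -0.4000)

At (-1, -3/2): F = (-2.0000, 6.7500).
Jacobian J = [[0, 4·q + 1], [-q^2, -2·p·q + 4·q]].
At the point, J = [[0.0000, -5.0000], [-2.2500, -9.0000]] (det J = -11.2500).
Solving J·Δ = −F gives Δ = (4.6000, -0.4000).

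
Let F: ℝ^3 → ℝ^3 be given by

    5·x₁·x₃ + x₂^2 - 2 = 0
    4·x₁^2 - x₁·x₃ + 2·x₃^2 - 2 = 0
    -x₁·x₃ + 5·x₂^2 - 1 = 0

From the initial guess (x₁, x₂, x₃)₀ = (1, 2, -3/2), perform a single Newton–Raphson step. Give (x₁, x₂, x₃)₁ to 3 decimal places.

At (1, 2, -3/2): F = (-5.500, 8.000, 20.500).
Jacobian J = [[5·x₃, 2·x₂, 5·x₁], [8·x₁ - x₃, 0, -x₁ + 4·x₃], [-x₃, 10·x₂, -x₁]].
At the point, J = [[-7.500, 4.000, 5.000], [9.500, 0.000, -7.000], [1.500, 20.000, -1.000]] (det J = -104.000).
Solving J·Δ = −F gives Δ = (-4.923, -0.933, -5.538).
Then the next iterate is (x₁, x₂, x₃)₁ = (-3.923, 1.067, -7.038).

(-3.923, 1.067, -7.038)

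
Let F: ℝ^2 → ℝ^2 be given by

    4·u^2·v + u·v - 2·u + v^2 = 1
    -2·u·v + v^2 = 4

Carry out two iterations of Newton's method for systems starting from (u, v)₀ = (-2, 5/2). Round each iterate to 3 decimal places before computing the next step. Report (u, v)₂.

(-0.587, 1.496)

At (-2, 5/2): F = (44.250, 12.250).
Jacobian J = [[8·u·v + v - 2, 4·u^2 + u + 2·v], [-2·v, -2·u + 2·v]].
At the point, J = [[-39.500, 19.000], [-5.000, 9.000]] (det J = -260.500).
Solving J·Δ = −F gives Δ = (0.635, -1.008).
Then the next iterate is (u, v)₁ = (-1.365, 1.492).
Round to (-1.365, 1.492) and repeat: F = (13.03921, 2.29922), J = [[-16.80064, 9.07190], [-2.984, 5.714]].
Δ = (0.778, 0.004), so (u, v)₂ = (-0.587, 1.496).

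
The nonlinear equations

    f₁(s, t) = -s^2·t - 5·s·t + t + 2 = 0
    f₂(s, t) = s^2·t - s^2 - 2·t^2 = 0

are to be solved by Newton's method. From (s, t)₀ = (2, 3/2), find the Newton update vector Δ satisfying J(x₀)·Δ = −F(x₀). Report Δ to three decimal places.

At (2, 3/2): F = (-17.500, -2.500).
Jacobian J = [[-2·s·t - 5·t, -s^2 - 5·s + 1], [2·s·t - 2·s, s^2 - 4·t]].
At the point, J = [[-13.500, -13.000], [2.000, -2.000]] (det J = 53.000).
Solving J·Δ = −F gives Δ = (-0.047, -1.297).

(-0.047, -1.297)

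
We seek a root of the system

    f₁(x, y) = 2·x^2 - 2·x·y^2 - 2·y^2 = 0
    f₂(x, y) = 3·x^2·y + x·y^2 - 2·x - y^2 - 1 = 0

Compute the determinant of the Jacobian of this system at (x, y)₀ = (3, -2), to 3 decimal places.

1164.000

J = [[4·x - 2·y^2, -4·x·y - 4·y], [6·x·y + y^2 - 2, 3·x^2 + 2·x·y - 2·y]].
At the point, J = [[4.000, 32.000], [-34.000, 19.000]].
det J = 1164.000.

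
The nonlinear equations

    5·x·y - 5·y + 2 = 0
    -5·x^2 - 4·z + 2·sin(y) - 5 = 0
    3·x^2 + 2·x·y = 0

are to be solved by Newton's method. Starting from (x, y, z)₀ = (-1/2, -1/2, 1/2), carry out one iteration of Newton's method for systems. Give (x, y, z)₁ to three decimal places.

At (-1/2, -1/2, 1/2): F = (5.750, -9.20885, 1.250).
Jacobian J = [[5·y, 5·x - 5, 0], [-10·x, 2·cos(y), -4], [6·x + 2·y, 2·x, 0]].
At the point, J = [[-2.500, -7.500, 0.000], [5.000, 1.75517, -4.000], [-4.000, -1.000, 0.000]] (det J = -110.000).
Solving J·Δ = −F gives Δ = (0.132, 0.723, -1.820).
Then the next iterate is (x, y, z)₁ = (-0.368, 0.223, -1.320).

(-0.368, 0.223, -1.320)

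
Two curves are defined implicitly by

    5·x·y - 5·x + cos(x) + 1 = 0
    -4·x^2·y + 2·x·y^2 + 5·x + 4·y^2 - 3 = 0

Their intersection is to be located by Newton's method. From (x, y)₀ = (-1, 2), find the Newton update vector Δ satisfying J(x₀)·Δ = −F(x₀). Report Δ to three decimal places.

(0.320, -0.318)

At (-1, 2): F = (-3.45970, -8.000).
Jacobian J = [[5·y - sin(x) - 5, 5·x], [-8·x·y + 2·y^2 + 5, -4·x^2 + 4·x·y + 8·y]].
At the point, J = [[5.84147, -5.000], [29.000, 4.000]] (det J = 168.36588).
Solving J·Δ = −F gives Δ = (0.320, -0.318).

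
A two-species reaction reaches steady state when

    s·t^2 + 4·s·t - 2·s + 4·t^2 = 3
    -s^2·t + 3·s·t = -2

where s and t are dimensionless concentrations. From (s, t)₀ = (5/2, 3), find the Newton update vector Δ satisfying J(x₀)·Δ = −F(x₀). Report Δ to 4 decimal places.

(0.5700, -1.8639)

At (5/2, 3): F = (80.5000, 5.7500).
Jacobian J = [[t^2 + 4·t - 2, 2·s·t + 4·s + 8·t], [-2·s·t + 3·t, -s^2 + 3·s]].
At the point, J = [[19.0000, 49.0000], [-6.0000, 1.2500]] (det J = 317.7500).
Solving J·Δ = −F gives Δ = (0.5700, -1.8639).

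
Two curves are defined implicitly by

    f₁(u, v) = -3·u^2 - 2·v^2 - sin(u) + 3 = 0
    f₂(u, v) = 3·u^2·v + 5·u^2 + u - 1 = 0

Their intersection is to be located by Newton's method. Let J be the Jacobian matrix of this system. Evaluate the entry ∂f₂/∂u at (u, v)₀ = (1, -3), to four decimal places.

∂f₂/∂u = 6·u·v + 10·u + 1.
At (1, -3) this is -7.0000.

-7.0000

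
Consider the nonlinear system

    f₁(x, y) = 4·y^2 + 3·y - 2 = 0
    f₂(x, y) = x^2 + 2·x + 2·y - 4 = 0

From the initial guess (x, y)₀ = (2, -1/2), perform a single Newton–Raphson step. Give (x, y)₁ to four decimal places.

(2.3333, -3.0000)

At (2, -1/2): F = (-2.5000, 3.0000).
Jacobian J = [[0, 8·y + 3], [2·x + 2, 2]].
At the point, J = [[0.0000, -1.0000], [6.0000, 2.0000]] (det J = 6.0000).
Solving J·Δ = −F gives Δ = (0.3333, -2.5000).
Then the next iterate is (x, y)₁ = (2.3333, -3.0000).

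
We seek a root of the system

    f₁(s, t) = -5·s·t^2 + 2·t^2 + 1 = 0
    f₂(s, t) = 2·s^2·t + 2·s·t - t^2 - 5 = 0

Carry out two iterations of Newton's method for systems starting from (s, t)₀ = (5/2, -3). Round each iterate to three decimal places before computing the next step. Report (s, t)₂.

(1.780, 1.316)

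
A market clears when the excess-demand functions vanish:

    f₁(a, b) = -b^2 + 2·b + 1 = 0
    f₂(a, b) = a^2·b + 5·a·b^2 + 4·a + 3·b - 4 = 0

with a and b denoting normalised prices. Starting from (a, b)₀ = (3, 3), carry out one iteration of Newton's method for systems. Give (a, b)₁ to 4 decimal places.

At (3, 3): F = (-2.0000, 179.0000).
Jacobian J = [[0, -2·b + 2], [2·a·b + 5·b^2 + 4, a^2 + 10·a·b + 3]].
At the point, J = [[0.0000, -4.0000], [67.0000, 102.0000]] (det J = 268.0000).
Solving J·Δ = −F gives Δ = (-1.9104, -0.5000).
Then the next iterate is (a, b)₁ = (1.0896, 2.5000).

(1.0896, 2.5000)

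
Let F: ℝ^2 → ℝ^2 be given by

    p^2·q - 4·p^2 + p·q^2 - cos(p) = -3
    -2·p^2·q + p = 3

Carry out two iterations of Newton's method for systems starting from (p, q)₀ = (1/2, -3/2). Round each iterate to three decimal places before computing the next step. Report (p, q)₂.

At (1/2, -3/2): F = (1.87242, -1.750).
Jacobian J = [[2·p·q - 8·p + q^2 + sin(p), p^2 + 2·p·q], [-4·p·q + 1, -2·p^2]].
At the point, J = [[-2.77057, -1.250], [4.000, -0.500]] (det J = 6.38529).
Solving J·Δ = −F gives Δ = (0.489, 0.414).
Then the next iterate is (p, q)₁ = (0.989, -1.086).
Round to (0.989, -1.086) and repeat: F = (-1.35783, 0.11348), J = [[-8.04524, -1.16999], [5.29622, -1.95624]].
Δ = (-0.127, -0.286), so (p, q)₂ = (0.862, -1.372).

(0.862, -1.372)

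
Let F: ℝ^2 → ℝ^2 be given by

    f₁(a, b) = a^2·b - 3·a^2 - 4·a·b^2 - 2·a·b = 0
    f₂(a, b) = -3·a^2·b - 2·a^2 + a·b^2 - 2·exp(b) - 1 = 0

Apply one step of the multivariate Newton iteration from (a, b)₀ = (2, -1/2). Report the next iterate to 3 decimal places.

At (2, -1/2): F = (-14.000, -3.71306).
Jacobian J = [[2·a·b - 6·a - 4·b^2 - 2·b, a^2 - 8·a·b - 2·a], [-6·a·b - 4·a + b^2, -3·a^2 + 2·a·b - 2·exp(b)]].
At the point, J = [[-14.000, 8.000], [-1.750, -15.21306]] (det J = 226.98286).
Solving J·Δ = −F gives Δ = (-1.069, -0.121).
Then the next iterate is (a, b)₁ = (0.931, -0.621).

(0.931, -0.621)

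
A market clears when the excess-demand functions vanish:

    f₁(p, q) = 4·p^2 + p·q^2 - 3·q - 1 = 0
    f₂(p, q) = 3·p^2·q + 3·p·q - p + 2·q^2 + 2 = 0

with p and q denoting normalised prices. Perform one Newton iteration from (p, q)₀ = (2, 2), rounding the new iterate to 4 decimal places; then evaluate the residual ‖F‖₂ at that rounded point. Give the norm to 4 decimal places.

At (2, 2): F = (17.0000, 44.0000).
Jacobian J = [[8·p + q^2, 2·p·q - 3], [6·p·q + 3·q - 1, 3·p^2 + 3·p + 4·q]].
At the point, J = [[20.0000, 5.0000], [29.0000, 26.0000]] (det J = 375.0000).
Solving J·Δ = −F gives Δ = (-0.5920, -1.0320).
Then the next iterate is (p, q)₁ = (1.4080, 0.9680).
Re-evaluating at (1.4080, 0.9680): F = (5.345186, 12.311955), so ‖F‖₂ = 13.4222.

13.4222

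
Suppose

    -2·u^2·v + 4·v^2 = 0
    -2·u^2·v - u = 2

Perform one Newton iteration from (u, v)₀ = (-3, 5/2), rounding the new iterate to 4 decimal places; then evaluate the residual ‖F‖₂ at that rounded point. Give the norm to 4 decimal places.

At (-3, 5/2): F = (-20.0000, -44.0000).
Jacobian J = [[-4·u·v, -2·u^2 + 8·v], [-4·u·v - 1, -2·u^2]].
At the point, J = [[30.0000, 2.0000], [29.0000, -18.0000]] (det J = -598.0000).
Solving J·Δ = −F gives Δ = (0.7492, -1.2375).
Then the next iterate is (u, v)₁ = (-2.2508, 1.2625).
Re-evaluating at (-2.2508, 1.2625): F = (-6.416279, -12.541104), so ‖F‖₂ = 14.0872.

14.0872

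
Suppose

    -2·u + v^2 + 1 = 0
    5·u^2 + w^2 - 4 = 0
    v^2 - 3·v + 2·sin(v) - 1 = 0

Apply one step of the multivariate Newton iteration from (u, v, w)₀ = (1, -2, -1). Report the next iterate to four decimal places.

(0.6662, -1.0831, -1.6690)

At (1, -2, -1): F = (3.0000, 2.0000, 7.181405).
Jacobian J = [[-2, 2·v, 0], [10·u, 0, 2·w], [0, 2·v + 2·cos(v) - 3, 0]].
At the point, J = [[-2.0000, -4.0000, 0.0000], [10.0000, 0.0000, -2.0000], [0.0000, -7.832294, 0.0000]] (det J = 31.329175).
Solving J·Δ = −F gives Δ = (-0.3338, 0.9169, -0.6690).
Then the next iterate is (u, v, w)₁ = (0.6662, -1.0831, -1.6690).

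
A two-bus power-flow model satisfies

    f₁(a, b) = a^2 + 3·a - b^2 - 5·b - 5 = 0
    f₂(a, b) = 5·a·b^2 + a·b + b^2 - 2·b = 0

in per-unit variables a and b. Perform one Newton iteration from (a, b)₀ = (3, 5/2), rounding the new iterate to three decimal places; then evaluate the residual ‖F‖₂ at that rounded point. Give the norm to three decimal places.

28.951

At (3, 5/2): F = (-5.750, 102.500).
Jacobian J = [[2·a + 3, -2·b - 5], [5·b^2 + b, 10·a·b + a + 2·b - 2]].
At the point, J = [[9.000, -10.000], [33.750, 81.000]] (det J = 1066.500).
Solving J·Δ = −F gives Δ = (-0.524, -1.047).
Then the next iterate is (a, b)₁ = (2.476, 1.453).
Re-evaluating at (2.476, 1.453): F = (-0.81763, 28.93960), so ‖F‖₂ = 28.951.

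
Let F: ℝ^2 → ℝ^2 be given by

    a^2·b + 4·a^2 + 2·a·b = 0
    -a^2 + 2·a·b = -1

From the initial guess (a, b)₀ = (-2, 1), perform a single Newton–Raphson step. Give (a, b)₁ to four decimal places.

At (-2, 1): F = (16.0000, -7.0000).
Jacobian J = [[2·a·b + 8·a + 2·b, a^2 + 2·a], [-2·a + 2·b, 2·a]].
At the point, J = [[-18.0000, 0.0000], [6.0000, -4.0000]] (det J = 72.0000).
Solving J·Δ = −F gives Δ = (0.8889, -0.4167).
Then the next iterate is (a, b)₁ = (-1.1111, 0.5833).

(-1.1111, 0.5833)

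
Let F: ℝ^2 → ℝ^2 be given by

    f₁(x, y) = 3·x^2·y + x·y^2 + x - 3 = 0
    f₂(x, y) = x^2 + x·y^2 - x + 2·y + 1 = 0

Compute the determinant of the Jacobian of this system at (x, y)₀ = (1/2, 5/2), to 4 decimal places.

J = [[6·x·y + y^2 + 1, 3·x^2 + 2·x·y], [2·x + y^2 - 1, 2·x·y + 2]].
At the point, J = [[14.7500, 3.2500], [6.2500, 4.5000]].
det J = 46.0625.

46.0625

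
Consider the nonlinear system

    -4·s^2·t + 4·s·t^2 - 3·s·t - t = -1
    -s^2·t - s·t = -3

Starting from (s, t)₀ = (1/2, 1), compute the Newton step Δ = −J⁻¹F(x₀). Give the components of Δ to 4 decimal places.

At (1/2, 1): F = (-0.5000, 2.2500).
Jacobian J = [[-8·s·t + 4·t^2 - 3·t, -4·s^2 + 8·s·t - 3·s - 1], [-2·s·t - t, -s^2 - s]].
At the point, J = [[-3.0000, 0.5000], [-2.0000, -0.7500]] (det J = 3.2500).
Solving J·Δ = −F gives Δ = (0.2308, 2.3846).

(0.2308, 2.3846)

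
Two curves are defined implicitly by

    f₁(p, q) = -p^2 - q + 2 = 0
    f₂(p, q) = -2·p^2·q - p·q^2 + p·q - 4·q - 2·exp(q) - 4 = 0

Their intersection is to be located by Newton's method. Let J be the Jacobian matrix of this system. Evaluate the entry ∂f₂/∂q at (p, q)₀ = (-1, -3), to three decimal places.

∂f₂/∂q = -2·p^2 - 2·p·q + p - 2·exp(q) - 4.
At (-1, -3) this is -13.100.

-13.100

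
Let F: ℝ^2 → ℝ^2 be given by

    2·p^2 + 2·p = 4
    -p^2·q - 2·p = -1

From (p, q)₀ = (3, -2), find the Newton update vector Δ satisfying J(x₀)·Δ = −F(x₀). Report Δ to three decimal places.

At (3, -2): F = (20.000, 13.000).
Jacobian J = [[4·p + 2, 0], [-2·p·q - 2, -p^2]].
At the point, J = [[14.000, 0.000], [10.000, -9.000]] (det J = -126.000).
Solving J·Δ = −F gives Δ = (-1.429, -0.143).

(-1.429, -0.143)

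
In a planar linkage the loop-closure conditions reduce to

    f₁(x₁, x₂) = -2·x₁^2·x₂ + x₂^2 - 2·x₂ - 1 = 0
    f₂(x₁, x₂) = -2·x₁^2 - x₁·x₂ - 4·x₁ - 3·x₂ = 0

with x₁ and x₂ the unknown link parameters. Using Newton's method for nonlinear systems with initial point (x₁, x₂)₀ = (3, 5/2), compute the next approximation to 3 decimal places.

At (3, 5/2): F = (-44.750, -45.000).
Jacobian J = [[-4·x₁·x₂, -2·x₁^2 + 2·x₂ - 2], [-4·x₁ - x₂ - 4, -x₁ - 3]].
At the point, J = [[-30.000, -15.000], [-18.500, -6.000]] (det J = -97.500).
Solving J·Δ = −F gives Δ = (-4.169, 5.355).
Then the next iterate is (x₁, x₂)₁ = (-1.169, 7.855).

(-1.169, 7.855)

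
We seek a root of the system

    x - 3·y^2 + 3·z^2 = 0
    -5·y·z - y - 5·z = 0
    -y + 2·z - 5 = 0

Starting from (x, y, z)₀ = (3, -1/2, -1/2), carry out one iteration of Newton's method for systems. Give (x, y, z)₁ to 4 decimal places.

(-22.5000, 20.0000, 12.5000)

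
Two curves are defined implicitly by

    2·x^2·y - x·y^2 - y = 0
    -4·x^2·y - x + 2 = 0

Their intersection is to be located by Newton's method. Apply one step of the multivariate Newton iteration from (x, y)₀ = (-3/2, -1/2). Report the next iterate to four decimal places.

(-1.8372, 0.6512)

At (-3/2, -1/2): F = (-1.3750, 8.0000).
Jacobian J = [[4·x·y - y^2, 2·x^2 - 2·x·y - 1], [-8·x·y - 1, -4·x^2]].
At the point, J = [[2.7500, 2.0000], [-7.0000, -9.0000]] (det J = -10.7500).
Solving J·Δ = −F gives Δ = (-0.3372, 1.1512).
Then the next iterate is (x, y)₁ = (-1.8372, 0.6512).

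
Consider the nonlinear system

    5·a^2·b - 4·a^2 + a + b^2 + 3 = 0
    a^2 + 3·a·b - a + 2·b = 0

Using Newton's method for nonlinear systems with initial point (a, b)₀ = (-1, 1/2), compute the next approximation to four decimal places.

At (-1, 1/2): F = (0.7500, 1.5000).
Jacobian J = [[10·a·b - 8·a + 1, 5·a^2 + 2·b], [2·a + 3·b - 1, 3·a + 2]].
At the point, J = [[4.0000, 6.0000], [-1.5000, -1.0000]] (det J = 5.0000).
Solving J·Δ = −F gives Δ = (1.9500, -1.4250).
Then the next iterate is (a, b)₁ = (0.9500, -0.9250).

(0.9500, -0.9250)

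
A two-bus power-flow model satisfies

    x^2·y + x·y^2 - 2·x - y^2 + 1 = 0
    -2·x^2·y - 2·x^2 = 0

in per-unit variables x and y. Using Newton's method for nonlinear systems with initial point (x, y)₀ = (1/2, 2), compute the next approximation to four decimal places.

(0.3500, 0.8000)

At (1/2, 2): F = (-1.5000, -1.5000).
Jacobian J = [[2·x·y + y^2 - 2, x^2 + 2·x·y - 2·y], [-4·x·y - 4·x, -2·x^2]].
At the point, J = [[4.0000, -1.7500], [-6.0000, -0.5000]] (det J = -12.5000).
Solving J·Δ = −F gives Δ = (-0.1500, -1.2000).
Then the next iterate is (x, y)₁ = (0.3500, 0.8000).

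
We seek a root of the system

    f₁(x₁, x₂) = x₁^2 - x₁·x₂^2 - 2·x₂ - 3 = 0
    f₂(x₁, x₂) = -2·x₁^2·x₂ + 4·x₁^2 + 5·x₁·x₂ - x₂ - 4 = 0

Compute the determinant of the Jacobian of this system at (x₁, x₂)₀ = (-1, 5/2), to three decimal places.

22.500

J = [[2·x₁ - x₂^2, -2·x₁·x₂ - 2], [-4·x₁·x₂ + 8·x₁ + 5·x₂, -2·x₁^2 + 5·x₁ - 1]].
At the point, J = [[-8.250, 3.000], [14.500, -8.000]].
det J = 22.500.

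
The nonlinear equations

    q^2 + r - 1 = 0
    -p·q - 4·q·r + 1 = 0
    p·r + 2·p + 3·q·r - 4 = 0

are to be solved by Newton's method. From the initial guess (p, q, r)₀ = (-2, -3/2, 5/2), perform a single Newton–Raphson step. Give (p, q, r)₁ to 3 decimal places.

(-0.210, -0.818, 0.795)

At (-2, -3/2, 5/2): F = (3.750, 13.000, -24.250).
Jacobian J = [[0, 2·q, 1], [-q, -p - 4·r, -4·q], [r + 2, 3·r, p + 3·q]].
At the point, J = [[0.000, -3.000, 1.000], [1.500, -8.000, 6.000], [4.500, 7.500, -6.500]] (det J = -63.000).
Solving J·Δ = −F gives Δ = (1.790, 0.682, -1.705).
Then the next iterate is (p, q, r)₁ = (-0.210, -0.818, 0.795).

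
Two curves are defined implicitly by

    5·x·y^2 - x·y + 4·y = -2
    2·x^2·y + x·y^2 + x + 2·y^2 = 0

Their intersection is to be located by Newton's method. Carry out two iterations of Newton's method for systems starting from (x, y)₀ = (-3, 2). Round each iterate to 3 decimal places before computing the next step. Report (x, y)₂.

(-0.555, 1.684)

At (-3, 2): F = (-44.000, 29.000).
Jacobian J = [[5·y^2 - y, 10·x·y - x + 4], [4·x·y + y^2 + 1, 2·x^2 + 2·x·y + 4·y]].
At the point, J = [[18.000, -53.000], [-19.000, 14.000]] (det J = -755.000).
Solving J·Δ = −F gives Δ = (1.220, -0.416).
Then the next iterate is (x, y)₁ = (-1.780, 1.584).
Round to (-1.780, 1.584) and repeat: F = (-11.17508, 8.80948), J = [[10.96128, -22.41520], [-7.76902, 7.03376]].
Δ = (1.225, 0.100), so (x, y)₂ = (-0.555, 1.684).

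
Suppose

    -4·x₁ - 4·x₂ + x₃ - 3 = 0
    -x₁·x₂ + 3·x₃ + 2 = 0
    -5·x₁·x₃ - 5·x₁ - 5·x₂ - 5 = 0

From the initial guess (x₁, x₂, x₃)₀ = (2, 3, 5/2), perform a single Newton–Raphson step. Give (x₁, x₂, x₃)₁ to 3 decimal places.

At (2, 3, 5/2): F = (-20.500, 3.500, -55.000).
Jacobian J = [[-4, -4, 1], [-x₂, -x₁, 3], [-5·x₃ - 5, -5, -5·x₁]].
At the point, J = [[-4.000, -4.000, 1.000], [-3.000, -2.000, 3.000], [-17.500, -5.000, -10.000]] (det J = 170.000).
Solving J·Δ = −F gives Δ = (1.912, -8.221, -4.735).
Then the next iterate is (x₁, x₂, x₃)₁ = (3.912, -5.221, -2.235).

(3.912, -5.221, -2.235)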